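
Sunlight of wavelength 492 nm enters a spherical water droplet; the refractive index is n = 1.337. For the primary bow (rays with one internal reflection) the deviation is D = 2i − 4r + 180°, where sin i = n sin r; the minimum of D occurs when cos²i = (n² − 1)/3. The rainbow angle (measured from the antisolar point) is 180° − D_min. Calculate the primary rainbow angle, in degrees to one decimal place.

cos²i = (1.78757 − 1)/3 = 0.26252; i = arccos(0.51237) = 59.178°.
sin r = sin 59.178°/1.337 = 0.64231; r = 39.964°.
D_min = 2·59.178° − 4·39.964° + 180° = 138.500°.
Rainbow angle = 180° − D_min = 41.500°.

41.5°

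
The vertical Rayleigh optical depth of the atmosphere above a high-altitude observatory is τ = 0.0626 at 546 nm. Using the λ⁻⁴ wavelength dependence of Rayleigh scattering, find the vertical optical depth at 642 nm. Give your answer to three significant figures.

0.0327

τ(642 nm) = τ(546 nm) × (546/642)⁴ = 0.0626 × (0.8505)⁴ = 0.0626 × 0.5232 = 0.0327.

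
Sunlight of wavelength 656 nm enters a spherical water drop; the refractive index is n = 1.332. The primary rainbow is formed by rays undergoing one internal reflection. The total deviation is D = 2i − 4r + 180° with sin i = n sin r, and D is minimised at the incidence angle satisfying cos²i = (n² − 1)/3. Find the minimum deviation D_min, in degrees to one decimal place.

cos²i = (1.77422 − 1)/3 = 0.25807; i = arccos(0.50801) = 59.469°.
sin r = sin 59.469°/1.332 = 0.64666; r = 40.290°.
D_min = 2·59.469° − 4·40.290° + 180° = 137.776°.

137.8°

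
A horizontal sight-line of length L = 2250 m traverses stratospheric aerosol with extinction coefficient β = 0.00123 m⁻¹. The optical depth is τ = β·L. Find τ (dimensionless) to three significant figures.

2.77

τ = β·L = 0.00123 × 2250 = 2.7675.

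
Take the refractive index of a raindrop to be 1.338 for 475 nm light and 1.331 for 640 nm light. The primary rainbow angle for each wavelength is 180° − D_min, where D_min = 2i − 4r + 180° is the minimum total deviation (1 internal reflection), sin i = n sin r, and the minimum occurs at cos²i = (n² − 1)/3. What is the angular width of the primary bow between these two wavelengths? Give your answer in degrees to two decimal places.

At 475 nm (n = 1.338): cos²i = 0.26341 → i = 59.120°, r = 39.899°, D_min = 138.643°, rainbow angle = 41.357°.
At 640 nm (n = 1.331): cos²i = 0.25719 → i = 59.527°, r = 40.356°, D_min = 137.630°, rainbow angle = 42.370°.
Angular width = |41.357° − 42.370°| = 1.013°.

1.01°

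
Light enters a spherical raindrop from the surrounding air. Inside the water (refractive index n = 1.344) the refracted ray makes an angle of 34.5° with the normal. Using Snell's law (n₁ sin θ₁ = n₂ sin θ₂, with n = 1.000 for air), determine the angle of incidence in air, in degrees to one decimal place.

49.6°

Snell: sin θ_i = n · sin θ_r = 1.344 × sin 34.5° = 1.344 × 0.5664 = 0.7612.
θ_i = arcsin(0.7612) = 49.57°.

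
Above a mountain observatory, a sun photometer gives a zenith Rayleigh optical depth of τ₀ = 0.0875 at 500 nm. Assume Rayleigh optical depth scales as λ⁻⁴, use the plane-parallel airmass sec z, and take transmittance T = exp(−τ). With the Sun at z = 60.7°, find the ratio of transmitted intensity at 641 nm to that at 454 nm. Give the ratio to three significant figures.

1.22

Airmass: sec 60.7° = 2.0434.
τ(641 nm) = 0.0875 × (500/641)⁴ × 2.0434 = 0.0875 × 0.3702 × 2.0434 = 0.0662.
τ(454 nm) = 0.0875 × (500/454)⁴ × 2.0434 = 0.0875 × 1.4711 × 2.0434 = 0.2630.
T(641)/T(454) = exp(τ_B − τ_A) = exp(0.1968) = 1.2176.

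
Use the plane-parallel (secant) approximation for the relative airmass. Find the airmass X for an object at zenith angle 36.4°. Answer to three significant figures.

X = sec z = 1/cos 36.4° = 1/0.8049 = 1.2424.

1.24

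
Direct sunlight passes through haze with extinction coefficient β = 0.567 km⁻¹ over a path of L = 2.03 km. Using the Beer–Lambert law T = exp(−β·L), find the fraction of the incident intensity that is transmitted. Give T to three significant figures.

0.316

τ = β·L = 0.567 × 2.03 = 1.1510.
T = exp(−1.1510) = 0.3163.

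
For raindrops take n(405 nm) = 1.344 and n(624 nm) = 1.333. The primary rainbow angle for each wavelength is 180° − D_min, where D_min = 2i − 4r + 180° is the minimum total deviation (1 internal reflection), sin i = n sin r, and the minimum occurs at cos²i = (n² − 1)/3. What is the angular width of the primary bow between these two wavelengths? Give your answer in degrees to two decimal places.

At 405 nm (n = 1.344): cos²i = 0.26878 → i = 58.772°, r = 39.512°, D_min = 139.495°, rainbow angle = 40.505°.
At 624 nm (n = 1.333): cos²i = 0.25896 → i = 59.410°, r = 40.225°, D_min = 137.922°, rainbow angle = 42.078°.
Angular width = |40.505° − 42.078°| = 1.573°.

1.57°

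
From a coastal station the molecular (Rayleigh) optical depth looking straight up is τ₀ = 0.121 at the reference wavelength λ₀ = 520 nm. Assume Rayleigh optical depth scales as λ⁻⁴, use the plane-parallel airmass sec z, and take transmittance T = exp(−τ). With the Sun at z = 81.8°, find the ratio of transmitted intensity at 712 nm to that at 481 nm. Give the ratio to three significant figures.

2.50

Airmass: sec 81.8° = 7.0112.
τ(712 nm) = 0.121 × (520/712)⁴ × 7.0112 = 0.121 × 0.2845 × 7.0112 = 0.2414.
τ(481 nm) = 0.121 × (520/481)⁴ × 7.0112 = 0.121 × 1.3659 × 7.0112 = 1.1588.
T(712)/T(481) = exp(τ_B − τ_A) = exp(0.9174) = 2.5029.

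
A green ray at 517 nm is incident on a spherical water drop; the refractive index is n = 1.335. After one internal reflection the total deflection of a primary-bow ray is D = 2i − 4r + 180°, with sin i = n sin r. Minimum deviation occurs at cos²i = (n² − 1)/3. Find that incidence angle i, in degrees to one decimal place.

cos²i = (1.335² − 1)/3 = (1.78222 − 1)/3 = 0.26074.
cos i = 0.51063, so i = 59.294°.

59.3°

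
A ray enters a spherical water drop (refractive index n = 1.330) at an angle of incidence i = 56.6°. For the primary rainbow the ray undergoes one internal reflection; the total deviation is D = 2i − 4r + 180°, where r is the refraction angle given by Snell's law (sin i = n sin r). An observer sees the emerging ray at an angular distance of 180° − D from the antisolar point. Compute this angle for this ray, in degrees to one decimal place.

42.3°

sin r = sin 56.6° / 1.330 = 0.8348/1.330 = 0.6277; r = 38.88°.
D = 2·56.6° − 4·38.88° + 180° = 113.20° − 155.52° + 180° = 137.68°.
Angle from antisolar point = 180° − D = 42.32°.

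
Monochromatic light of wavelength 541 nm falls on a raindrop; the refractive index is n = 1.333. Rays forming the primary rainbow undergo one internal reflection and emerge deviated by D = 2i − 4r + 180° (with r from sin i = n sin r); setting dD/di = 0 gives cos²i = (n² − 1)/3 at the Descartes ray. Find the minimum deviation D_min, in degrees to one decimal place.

cos²i = (1.77689 − 1)/3 = 0.25896; i = arccos(0.50888) = 59.410°.
sin r = sin 59.410°/1.333 = 0.64579; r = 40.225°.
D_min = 2·59.410° − 4·40.225° + 180° = 137.922°.

137.9°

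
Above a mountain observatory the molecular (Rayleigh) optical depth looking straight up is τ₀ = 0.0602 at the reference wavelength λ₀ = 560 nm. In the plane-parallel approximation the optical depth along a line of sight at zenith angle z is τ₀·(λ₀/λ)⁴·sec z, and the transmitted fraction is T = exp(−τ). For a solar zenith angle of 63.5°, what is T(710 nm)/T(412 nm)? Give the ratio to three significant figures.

Airmass: sec 63.5° = 2.2412.
τ(710 nm) = 0.0602 × (560/710)⁴ × 2.2412 = 0.0602 × 0.3870 × 2.2412 = 0.0522.
τ(412 nm) = 0.0602 × (560/412)⁴ × 2.2412 = 0.0602 × 3.4132 × 2.2412 = 0.4605.
T(710)/T(412) = exp(τ_B − τ_A) = exp(0.4083) = 1.5042.

1.50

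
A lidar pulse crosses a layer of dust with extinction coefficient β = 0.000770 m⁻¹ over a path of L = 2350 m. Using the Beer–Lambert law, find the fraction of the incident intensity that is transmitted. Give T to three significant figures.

0.164

τ = β·L = 0.000770 × 2350 = 1.8095.
T = exp(−1.8095) = 0.1637.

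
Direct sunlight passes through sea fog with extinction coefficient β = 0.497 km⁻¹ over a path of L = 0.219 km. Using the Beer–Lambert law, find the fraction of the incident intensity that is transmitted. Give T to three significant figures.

0.897

τ = β·L = 0.497 × 0.219 = 0.1088.
T = exp(−0.1088) = 0.8969.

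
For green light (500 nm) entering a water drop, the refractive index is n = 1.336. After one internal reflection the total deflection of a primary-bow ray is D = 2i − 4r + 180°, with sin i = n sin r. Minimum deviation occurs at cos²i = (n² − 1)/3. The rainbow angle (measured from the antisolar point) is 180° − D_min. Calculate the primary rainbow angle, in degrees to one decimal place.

41.6°

cos²i = (1.78490 − 1)/3 = 0.26163; i = arccos(0.51150) = 59.236°.
sin r = sin 59.236°/1.336 = 0.64318; r = 40.029°.
D_min = 2·59.236° − 4·40.029° + 180° = 138.356°.
Rainbow angle = 180° − D_min = 41.644°.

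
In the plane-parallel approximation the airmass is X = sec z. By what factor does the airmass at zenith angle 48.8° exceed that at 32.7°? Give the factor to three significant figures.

X(48.8°)/X(32.7°) = sec 48.8° / sec 32.7° = cos 32.7° / cos 48.8° = 0.8415/0.6587 = 1.2776.

1.28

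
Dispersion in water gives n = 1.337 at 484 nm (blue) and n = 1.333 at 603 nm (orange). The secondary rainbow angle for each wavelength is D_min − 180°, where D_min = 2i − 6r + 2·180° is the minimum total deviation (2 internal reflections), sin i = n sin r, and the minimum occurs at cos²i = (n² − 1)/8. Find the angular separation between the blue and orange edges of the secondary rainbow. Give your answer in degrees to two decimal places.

1.04°

At 484 nm (n = 1.337): cos²i = 0.09845 → i = 71.714°, r = 45.249°, D_min = 231.934°, rainbow angle = 51.934°.
At 603 nm (n = 1.333): cos²i = 0.09711 → i = 71.843°, r = 45.466°, D_min = 230.891°, rainbow angle = 50.891°.
Angular width = |51.934° − 50.891°| = 1.043°.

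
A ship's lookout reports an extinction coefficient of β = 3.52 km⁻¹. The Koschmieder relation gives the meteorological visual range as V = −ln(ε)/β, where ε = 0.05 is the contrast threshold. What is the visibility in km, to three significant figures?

0.851 km

V = −ln(0.05) / 3.52 = 2.996 / 3.52 = 0.8511 km.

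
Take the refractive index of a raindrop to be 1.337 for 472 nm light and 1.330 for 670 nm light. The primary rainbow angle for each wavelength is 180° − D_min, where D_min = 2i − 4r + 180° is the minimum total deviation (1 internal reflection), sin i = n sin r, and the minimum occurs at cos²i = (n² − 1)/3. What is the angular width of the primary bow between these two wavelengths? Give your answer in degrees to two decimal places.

1.02°

At 472 nm (n = 1.337): cos²i = 0.26252 → i = 59.178°, r = 39.964°, D_min = 138.500°, rainbow angle = 41.500°.
At 670 nm (n = 1.330): cos²i = 0.25630 → i = 59.585°, r = 40.422°, D_min = 137.484°, rainbow angle = 42.516°.
Angular width = |41.500° − 42.516°| = 1.016°.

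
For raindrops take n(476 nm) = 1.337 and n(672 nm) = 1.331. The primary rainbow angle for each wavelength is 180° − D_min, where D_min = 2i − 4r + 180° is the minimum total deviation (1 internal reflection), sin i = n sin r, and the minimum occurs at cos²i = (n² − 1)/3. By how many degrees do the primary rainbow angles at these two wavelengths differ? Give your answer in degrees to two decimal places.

0.87°

At 476 nm (n = 1.337): cos²i = 0.26252 → i = 59.178°, r = 39.964°, D_min = 138.500°, rainbow angle = 41.500°.
At 672 nm (n = 1.331): cos²i = 0.25719 → i = 59.527°, r = 40.356°, D_min = 137.630°, rainbow angle = 42.370°.
Angular width = |41.500° − 42.370°| = 0.870°.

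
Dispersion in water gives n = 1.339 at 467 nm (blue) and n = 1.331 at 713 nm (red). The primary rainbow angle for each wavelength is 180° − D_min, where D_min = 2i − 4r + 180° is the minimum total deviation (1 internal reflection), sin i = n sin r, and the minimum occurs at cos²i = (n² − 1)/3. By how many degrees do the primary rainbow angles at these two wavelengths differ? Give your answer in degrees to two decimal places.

1.16°

At 467 nm (n = 1.339): cos²i = 0.26431 → i = 59.062°, r = 39.834°, D_min = 138.786°, rainbow angle = 41.214°.
At 713 nm (n = 1.331): cos²i = 0.25719 → i = 59.527°, r = 40.356°, D_min = 137.630°, rainbow angle = 42.370°.
Angular width = |41.214° − 42.370°| = 1.156°.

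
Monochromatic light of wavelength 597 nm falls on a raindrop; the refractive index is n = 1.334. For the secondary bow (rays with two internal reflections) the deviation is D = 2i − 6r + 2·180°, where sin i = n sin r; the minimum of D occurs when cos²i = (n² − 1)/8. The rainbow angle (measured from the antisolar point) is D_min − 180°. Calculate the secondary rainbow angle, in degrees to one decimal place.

cos²i = (1.77956 − 1)/8 = 0.09744; i = arccos(0.31216) = 71.810°.
sin r = sin 71.810°/1.334 = 0.71217; r = 45.411°.
D_min = 2·71.810° − 6·45.411° + 360° = 231.153°.
Rainbow angle = D_min − 180° = 51.153°.

51.2°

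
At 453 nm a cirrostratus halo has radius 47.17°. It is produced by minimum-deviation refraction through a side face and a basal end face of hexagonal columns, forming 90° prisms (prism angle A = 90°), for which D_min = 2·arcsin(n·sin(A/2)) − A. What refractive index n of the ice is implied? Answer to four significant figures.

1.317

Rearranging: n = sin((D_min + A)/2) / sin(A/2).
(D_min + A)/2 = (47.17° + 90°)/2 = 68.585°.
n = sin 68.585° / sin 45° = 0.9310 / 0.7071 = 1.3166.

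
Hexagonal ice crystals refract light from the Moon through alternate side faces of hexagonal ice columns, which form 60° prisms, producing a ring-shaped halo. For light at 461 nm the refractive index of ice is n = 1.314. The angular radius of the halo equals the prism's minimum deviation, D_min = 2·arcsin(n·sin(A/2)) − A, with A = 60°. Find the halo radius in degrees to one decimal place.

n·sin(A/2) = 1.314 × sin 30° = 1.314 × 0.5000 = 0.6570.
D_min = 2·arcsin(0.6570) − 60° = 2 × 41.071° − 60° = 22.143°.

22.1°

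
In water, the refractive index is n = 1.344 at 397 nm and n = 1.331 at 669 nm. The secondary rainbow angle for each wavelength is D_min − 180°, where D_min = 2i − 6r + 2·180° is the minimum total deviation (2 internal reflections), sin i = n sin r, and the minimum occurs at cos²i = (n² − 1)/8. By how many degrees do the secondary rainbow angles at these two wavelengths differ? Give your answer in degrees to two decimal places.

At 397 nm (n = 1.344): cos²i = 0.10079 → i = 71.490°, r = 44.874°, D_min = 233.733°, rainbow angle = 53.733°.
At 669 nm (n = 1.331): cos²i = 0.09645 → i = 71.907°, r = 45.575°, D_min = 230.365°, rainbow angle = 50.365°.
Angular width = |53.733° − 50.365°| = 3.368°.

3.37°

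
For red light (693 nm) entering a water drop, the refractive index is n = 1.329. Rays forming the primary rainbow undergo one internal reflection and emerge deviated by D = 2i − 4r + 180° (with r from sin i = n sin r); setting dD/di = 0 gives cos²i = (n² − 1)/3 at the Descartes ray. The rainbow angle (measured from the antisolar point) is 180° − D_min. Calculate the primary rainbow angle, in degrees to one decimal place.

42.7°

cos²i = (1.76624 − 1)/3 = 0.25541; i = arccos(0.50538) = 59.643°.
sin r = sin 59.643°/1.329 = 0.64928; r = 40.487°.
D_min = 2·59.643° − 4·40.487° + 180° = 137.337°.
Rainbow angle = 180° − D_min = 42.663°.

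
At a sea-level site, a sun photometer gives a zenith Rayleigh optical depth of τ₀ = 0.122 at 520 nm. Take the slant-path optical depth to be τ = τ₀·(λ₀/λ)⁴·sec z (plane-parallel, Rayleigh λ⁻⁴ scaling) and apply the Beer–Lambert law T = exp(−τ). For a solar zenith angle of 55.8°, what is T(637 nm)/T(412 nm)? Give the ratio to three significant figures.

Airmass: sec 55.8° = 1.7791.
τ(637 nm) = 0.122 × (520/637)⁴ × 1.7791 = 0.122 × 0.4441 × 1.7791 = 0.0964.
τ(412 nm) = 0.122 × (520/412)⁴ × 1.7791 = 0.122 × 2.5376 × 1.7791 = 0.5508.
T(637)/T(412) = exp(τ_B − τ_A) = exp(0.4544) = 1.5752.

1.58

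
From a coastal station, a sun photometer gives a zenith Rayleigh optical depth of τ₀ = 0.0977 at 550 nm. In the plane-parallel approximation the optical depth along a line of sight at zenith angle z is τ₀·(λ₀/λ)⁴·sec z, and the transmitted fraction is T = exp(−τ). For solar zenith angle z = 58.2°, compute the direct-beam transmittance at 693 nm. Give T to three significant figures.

0.929

sec 58.2° = 1.8977.
τ = 0.0977 × (550/693)⁴ × 1.8977 = 0.0977 × 0.3968 × 1.8977 = 0.0736.
T = exp(−0.0736) = 0.9291.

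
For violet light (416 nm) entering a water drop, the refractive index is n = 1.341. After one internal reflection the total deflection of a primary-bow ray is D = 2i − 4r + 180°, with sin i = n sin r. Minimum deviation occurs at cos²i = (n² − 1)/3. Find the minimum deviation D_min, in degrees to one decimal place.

cos²i = (1.79828 − 1)/3 = 0.26609; i = arccos(0.51584) = 58.946°.
sin r = sin 58.946°/1.341 = 0.63884; r = 39.705°.
D_min = 2·58.946° − 4·39.705° + 180° = 139.071°.

139.1°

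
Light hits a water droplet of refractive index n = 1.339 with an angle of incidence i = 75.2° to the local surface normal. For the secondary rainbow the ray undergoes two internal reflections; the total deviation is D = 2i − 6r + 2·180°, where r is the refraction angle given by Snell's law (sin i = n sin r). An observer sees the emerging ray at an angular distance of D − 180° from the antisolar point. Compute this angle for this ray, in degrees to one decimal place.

sin r = sin 75.2° / 1.339 = 0.9668/1.339 = 0.7220; r = 46.22°.
D = 2·75.2° − 6·46.22° + 2·180° = 150.40° − 277.34° + 360° = 233.06°.
Angle from antisolar point = D − 180° = 53.06°.

53.1°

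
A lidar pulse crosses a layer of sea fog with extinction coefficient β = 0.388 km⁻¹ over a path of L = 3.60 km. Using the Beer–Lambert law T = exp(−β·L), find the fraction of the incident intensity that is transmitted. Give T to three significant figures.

0.247

τ = β·L = 0.388 × 3.60 = 1.3968.
T = exp(−1.3968) = 0.2474.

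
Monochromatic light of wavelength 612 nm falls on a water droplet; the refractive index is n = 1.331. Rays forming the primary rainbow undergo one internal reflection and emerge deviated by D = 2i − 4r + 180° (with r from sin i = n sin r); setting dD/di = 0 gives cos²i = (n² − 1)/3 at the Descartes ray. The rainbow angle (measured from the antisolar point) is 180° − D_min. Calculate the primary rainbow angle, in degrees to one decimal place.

42.4°

cos²i = (1.77156 − 1)/3 = 0.25719; i = arccos(0.50714) = 59.527°.
sin r = sin 59.527°/1.331 = 0.64753; r = 40.356°.
D_min = 2·59.527° − 4·40.356° + 180° = 137.630°.
Rainbow angle = 180° − D_min = 42.370°.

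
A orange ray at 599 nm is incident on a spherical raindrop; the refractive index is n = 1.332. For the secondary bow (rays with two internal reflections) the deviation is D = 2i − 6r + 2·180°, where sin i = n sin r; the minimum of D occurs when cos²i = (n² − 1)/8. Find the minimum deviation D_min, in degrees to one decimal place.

cos²i = (1.77422 − 1)/8 = 0.09678; i = arccos(0.31109) = 71.875°.
sin r = sin 71.875°/1.332 = 0.71350; r = 45.520°.
D_min = 2·71.875° − 6·45.520° + 360° = 230.628°.

230.6°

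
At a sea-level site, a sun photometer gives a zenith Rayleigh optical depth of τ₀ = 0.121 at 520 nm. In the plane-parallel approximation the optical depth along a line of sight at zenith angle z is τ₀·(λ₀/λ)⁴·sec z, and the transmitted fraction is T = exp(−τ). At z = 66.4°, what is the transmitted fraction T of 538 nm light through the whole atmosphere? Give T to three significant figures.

sec 66.4° = 2.4978.
τ = 0.121 × (520/538)⁴ × 2.4978 = 0.121 × 0.8727 × 2.4978 = 0.2638.
T = exp(−0.2638) = 0.7681.

0.768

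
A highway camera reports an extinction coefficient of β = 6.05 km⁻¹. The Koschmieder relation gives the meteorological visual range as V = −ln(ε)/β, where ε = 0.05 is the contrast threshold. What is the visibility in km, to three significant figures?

V = −ln(0.05) / 6.05 = 2.996 / 6.05 = 0.4952 km.

0.495 km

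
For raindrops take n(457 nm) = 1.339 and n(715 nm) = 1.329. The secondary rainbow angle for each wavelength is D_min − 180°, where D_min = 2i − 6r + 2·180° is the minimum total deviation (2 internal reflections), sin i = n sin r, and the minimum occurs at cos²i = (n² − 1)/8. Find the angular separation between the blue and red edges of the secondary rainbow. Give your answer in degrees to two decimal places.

2.61°

At 457 nm (n = 1.339): cos²i = 0.09912 → i = 71.650°, r = 45.141°, D_min = 232.451°, rainbow angle = 52.451°.
At 715 nm (n = 1.329): cos²i = 0.09578 → i = 71.972°, r = 45.685°, D_min = 229.837°, rainbow angle = 49.837°.
Angular width = |52.451° − 49.837°| = 2.614°.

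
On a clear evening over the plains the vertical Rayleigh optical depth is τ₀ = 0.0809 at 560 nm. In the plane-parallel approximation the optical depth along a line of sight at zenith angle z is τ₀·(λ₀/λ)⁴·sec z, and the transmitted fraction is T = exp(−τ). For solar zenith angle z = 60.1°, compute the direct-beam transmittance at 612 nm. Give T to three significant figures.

sec 60.1° = 2.0061.
τ = 0.0809 × (560/612)⁴ × 2.0061 = 0.0809 × 0.7010 × 2.0061 = 0.1138.
T = exp(−0.1138) = 0.8925.

0.892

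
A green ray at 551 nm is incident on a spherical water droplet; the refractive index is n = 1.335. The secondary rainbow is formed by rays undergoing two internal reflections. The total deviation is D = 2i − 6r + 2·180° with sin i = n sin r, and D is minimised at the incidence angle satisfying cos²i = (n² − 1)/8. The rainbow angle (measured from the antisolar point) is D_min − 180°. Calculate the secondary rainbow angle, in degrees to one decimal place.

cos²i = (1.78222 − 1)/8 = 0.09778; i = arccos(0.31269) = 71.778°.
sin r = sin 71.778°/1.335 = 0.71150; r = 45.357°.
D_min = 2·71.778° − 6·45.357° + 360° = 231.414°.
Rainbow angle = D_min − 180° = 51.414°.

51.4°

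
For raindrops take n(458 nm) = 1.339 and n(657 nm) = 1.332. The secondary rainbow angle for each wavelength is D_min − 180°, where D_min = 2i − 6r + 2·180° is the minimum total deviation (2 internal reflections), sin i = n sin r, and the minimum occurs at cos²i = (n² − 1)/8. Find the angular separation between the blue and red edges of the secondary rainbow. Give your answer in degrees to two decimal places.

At 458 nm (n = 1.339): cos²i = 0.09912 → i = 71.650°, r = 45.141°, D_min = 232.451°, rainbow angle = 52.451°.
At 657 nm (n = 1.332): cos²i = 0.09678 → i = 71.875°, r = 45.520°, D_min = 230.628°, rainbow angle = 50.628°.
Angular width = |52.451° − 50.628°| = 1.823°.

1.82°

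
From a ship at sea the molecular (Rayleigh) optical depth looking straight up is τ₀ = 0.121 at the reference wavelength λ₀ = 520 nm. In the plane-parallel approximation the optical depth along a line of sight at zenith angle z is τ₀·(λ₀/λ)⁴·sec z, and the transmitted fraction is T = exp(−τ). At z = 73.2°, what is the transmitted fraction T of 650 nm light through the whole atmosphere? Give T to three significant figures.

0.842

sec 73.2° = 3.4598.
τ = 0.121 × (520/650)⁴ × 3.4598 = 0.121 × 0.4096 × 3.4598 = 0.1715.
T = exp(−0.1715) = 0.8424.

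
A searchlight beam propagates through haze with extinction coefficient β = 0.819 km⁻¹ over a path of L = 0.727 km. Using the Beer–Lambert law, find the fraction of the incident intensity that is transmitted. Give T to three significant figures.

τ = β·L = 0.819 × 0.727 = 0.5954.
T = exp(−0.5954) = 0.5513.

0.551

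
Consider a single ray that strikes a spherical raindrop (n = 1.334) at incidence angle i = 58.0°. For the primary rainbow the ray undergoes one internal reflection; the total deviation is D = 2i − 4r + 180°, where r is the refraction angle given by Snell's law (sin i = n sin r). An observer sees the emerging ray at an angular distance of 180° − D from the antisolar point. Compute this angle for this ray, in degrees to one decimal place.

41.9°

sin r = sin 58.0° / 1.334 = 0.8480/1.334 = 0.6357; r = 39.47°.
D = 2·58.0° − 4·39.47° + 180° = 116.00° − 157.89° + 180° = 138.11°.
Angle from antisolar point = 180° − D = 41.89°.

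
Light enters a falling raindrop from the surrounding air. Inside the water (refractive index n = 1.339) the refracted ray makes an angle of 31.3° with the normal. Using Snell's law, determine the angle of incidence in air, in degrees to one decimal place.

44.1°

Snell: sin θ_i = n · sin θ_r = 1.339 × sin 31.3° = 1.339 × 0.5195 = 0.6956.
θ_i = arcsin(0.6956) = 44.08°.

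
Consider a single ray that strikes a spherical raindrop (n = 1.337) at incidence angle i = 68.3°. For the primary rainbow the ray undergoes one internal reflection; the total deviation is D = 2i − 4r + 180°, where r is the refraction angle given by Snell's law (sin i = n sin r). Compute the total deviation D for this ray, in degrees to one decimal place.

140.5°

sin r = sin 68.3° / 1.337 = 0.9291/1.337 = 0.6949; r = 44.02°.
D = 2·68.3° − 4·44.02° + 180° = 136.60° − 176.09° + 180° = 140.51°.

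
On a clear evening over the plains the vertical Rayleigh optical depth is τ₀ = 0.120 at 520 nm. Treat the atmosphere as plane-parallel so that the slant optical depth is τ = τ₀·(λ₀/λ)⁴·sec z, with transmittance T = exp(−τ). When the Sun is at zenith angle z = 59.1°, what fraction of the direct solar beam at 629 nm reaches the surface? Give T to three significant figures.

0.897

sec 59.1° = 1.9473.
τ = 0.120 × (520/629)⁴ × 1.9473 = 0.120 × 0.4671 × 1.9473 = 0.1091.
T = exp(−0.1091) = 0.8966.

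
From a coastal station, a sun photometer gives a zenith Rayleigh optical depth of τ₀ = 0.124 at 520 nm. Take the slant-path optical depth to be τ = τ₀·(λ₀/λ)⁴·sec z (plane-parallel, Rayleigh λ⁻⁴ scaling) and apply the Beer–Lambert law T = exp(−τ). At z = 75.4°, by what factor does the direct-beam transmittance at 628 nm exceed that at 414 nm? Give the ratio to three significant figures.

2.70

Airmass: sec 75.4° = 3.9672.
τ(628 nm) = 0.124 × (520/628)⁴ × 3.9672 = 0.124 × 0.4701 × 3.9672 = 0.2312.
τ(414 nm) = 0.124 × (520/414)⁴ × 3.9672 = 0.124 × 2.4889 × 3.9672 = 1.2244.
T(628)/T(414) = exp(τ_B − τ_A) = exp(0.9931) = 2.6997.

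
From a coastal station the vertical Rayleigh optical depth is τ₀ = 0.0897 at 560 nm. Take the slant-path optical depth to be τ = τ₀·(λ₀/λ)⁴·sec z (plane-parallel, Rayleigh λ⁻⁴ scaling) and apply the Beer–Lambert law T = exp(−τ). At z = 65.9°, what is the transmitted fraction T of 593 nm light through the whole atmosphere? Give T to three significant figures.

0.840

sec 65.9° = 2.4490.
τ = 0.0897 × (560/593)⁴ × 2.4490 = 0.0897 × 0.7953 × 2.4490 = 0.1747.
T = exp(−0.1747) = 0.8397.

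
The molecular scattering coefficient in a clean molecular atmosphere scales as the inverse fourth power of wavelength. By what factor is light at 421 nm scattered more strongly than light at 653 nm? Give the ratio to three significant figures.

5.79

Rayleigh scattering ∝ λ⁻⁴, so the ratio of coefficients is the inverse fourth power of the wavelength ratio.
σ(421)/σ(653) = (653/421)⁴ = (1.5511)⁴ = 5.788.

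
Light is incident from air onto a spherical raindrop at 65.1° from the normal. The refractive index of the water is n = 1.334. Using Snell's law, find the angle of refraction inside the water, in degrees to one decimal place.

42.8°

Snell: sin θ_r = sin θ_i / n = sin 65.1° / 1.334 = 0.9070 / 1.334 = 0.6799.
θ_r = arcsin(0.6799) = 42.84°.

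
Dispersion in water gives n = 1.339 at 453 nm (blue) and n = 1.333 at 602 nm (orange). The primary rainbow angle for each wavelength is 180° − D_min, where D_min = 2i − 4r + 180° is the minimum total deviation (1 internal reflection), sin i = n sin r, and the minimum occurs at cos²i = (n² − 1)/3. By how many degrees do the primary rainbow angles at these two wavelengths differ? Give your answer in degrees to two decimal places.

At 453 nm (n = 1.339): cos²i = 0.26431 → i = 59.062°, r = 39.834°, D_min = 138.786°, rainbow angle = 41.214°.
At 602 nm (n = 1.333): cos²i = 0.25896 → i = 59.410°, r = 40.225°, D_min = 137.922°, rainbow angle = 42.078°.
Angular width = |41.214° − 42.078°| = 0.865°.

0.86°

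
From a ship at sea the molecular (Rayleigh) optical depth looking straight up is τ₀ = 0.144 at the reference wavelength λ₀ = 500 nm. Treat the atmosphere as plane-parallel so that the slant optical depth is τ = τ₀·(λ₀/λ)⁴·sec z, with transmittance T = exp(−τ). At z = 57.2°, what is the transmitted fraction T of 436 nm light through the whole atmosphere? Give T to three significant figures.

0.631

sec 57.2° = 1.8460.
τ = 0.144 × (500/436)⁴ × 1.8460 = 0.144 × 1.7296 × 1.8460 = 0.4598.
T = exp(−0.4598) = 0.6314.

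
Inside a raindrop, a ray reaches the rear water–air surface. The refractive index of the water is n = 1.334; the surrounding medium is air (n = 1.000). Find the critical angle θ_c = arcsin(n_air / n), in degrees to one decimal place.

sin θ_c = n_air / n = 1.000 / 1.334 = 0.7496.
θ_c = arcsin(0.7496) = 48.56°.

48.6°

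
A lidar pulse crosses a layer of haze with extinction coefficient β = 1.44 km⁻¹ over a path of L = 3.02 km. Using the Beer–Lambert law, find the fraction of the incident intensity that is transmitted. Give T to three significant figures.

τ = β·L = 1.44 × 3.02 = 4.3488.
T = exp(−4.3488) = 0.0129.

0.0129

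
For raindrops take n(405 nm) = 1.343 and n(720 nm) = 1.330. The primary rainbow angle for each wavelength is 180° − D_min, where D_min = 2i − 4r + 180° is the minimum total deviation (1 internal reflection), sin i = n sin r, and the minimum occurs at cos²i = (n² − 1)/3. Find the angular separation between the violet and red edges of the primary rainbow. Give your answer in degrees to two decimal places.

1.87°

At 405 nm (n = 1.343): cos²i = 0.26788 → i = 58.830°, r = 39.577°, D_min = 139.354°, rainbow angle = 40.646°.
At 720 nm (n = 1.330): cos²i = 0.25630 → i = 59.585°, r = 40.422°, D_min = 137.484°, rainbow angle = 42.516°.
Angular width = |40.646° − 42.516°| = 1.871°.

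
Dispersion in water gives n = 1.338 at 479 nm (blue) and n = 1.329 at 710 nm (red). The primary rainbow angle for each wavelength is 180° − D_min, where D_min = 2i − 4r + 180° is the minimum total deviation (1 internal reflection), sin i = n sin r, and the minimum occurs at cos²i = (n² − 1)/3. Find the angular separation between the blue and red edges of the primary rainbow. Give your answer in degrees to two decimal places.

1.31°

At 479 nm (n = 1.338): cos²i = 0.26341 → i = 59.120°, r = 39.899°, D_min = 138.643°, rainbow angle = 41.357°.
At 710 nm (n = 1.329): cos²i = 0.25541 → i = 59.643°, r = 40.487°, D_min = 137.337°, rainbow angle = 42.663°.
Angular width = |41.357° − 42.663°| = 1.307°.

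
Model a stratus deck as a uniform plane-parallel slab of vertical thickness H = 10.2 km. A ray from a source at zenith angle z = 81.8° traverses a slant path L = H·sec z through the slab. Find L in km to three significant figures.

71.5 km

sec z = 1/cos 81.8° = 7.0112.
L = 10.2 × 7.0112 = 71.514 km.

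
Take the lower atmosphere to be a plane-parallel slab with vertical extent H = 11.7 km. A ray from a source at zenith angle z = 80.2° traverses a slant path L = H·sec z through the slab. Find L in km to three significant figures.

sec z = 1/cos 80.2° = 5.8751.
L = 11.7 × 5.8751 = 68.739 km.

68.7 km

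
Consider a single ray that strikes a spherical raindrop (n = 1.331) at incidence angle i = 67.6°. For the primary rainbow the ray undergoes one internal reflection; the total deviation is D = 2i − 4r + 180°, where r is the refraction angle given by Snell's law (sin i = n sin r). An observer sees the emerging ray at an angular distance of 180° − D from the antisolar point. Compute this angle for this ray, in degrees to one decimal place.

sin r = sin 67.6° / 1.331 = 0.9245/1.331 = 0.6946; r = 44.00°.
D = 2·67.6° − 4·44.00° + 180° = 135.20° − 175.99° + 180° = 139.21°.
Angle from antisolar point = 180° − D = 40.79°.

40.8°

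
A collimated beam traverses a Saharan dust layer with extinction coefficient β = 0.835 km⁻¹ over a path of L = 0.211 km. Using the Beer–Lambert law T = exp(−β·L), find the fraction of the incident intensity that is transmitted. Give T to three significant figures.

τ = β·L = 0.835 × 0.211 = 0.1762.
T = exp(−0.1762) = 0.8385.

0.838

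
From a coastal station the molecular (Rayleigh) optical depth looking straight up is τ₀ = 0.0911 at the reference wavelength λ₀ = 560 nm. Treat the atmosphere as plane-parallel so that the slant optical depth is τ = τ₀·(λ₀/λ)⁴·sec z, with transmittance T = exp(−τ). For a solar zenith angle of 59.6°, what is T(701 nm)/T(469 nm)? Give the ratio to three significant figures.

1.34

Airmass: sec 59.6° = 1.9762.
τ(701 nm) = 0.0911 × (560/701)⁴ × 1.9762 = 0.0911 × 0.4073 × 1.9762 = 0.0733.
τ(469 nm) = 0.0911 × (560/469)⁴ × 1.9762 = 0.0911 × 2.0326 × 1.9762 = 0.3659.
T(701)/T(469) = exp(τ_B − τ_A) = exp(0.2926) = 1.3399.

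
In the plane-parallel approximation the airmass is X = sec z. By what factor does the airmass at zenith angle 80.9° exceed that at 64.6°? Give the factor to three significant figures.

X(80.9°)/X(64.6°) = sec 80.9° / sec 64.6° = cos 64.6° / cos 80.9° = 0.4289/0.1582 = 2.7121.

2.71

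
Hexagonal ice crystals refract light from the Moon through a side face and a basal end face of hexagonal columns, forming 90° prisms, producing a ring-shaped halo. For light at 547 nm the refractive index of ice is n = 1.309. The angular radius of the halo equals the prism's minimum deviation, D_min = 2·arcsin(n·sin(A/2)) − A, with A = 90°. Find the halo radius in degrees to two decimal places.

45.52°

n·sin(A/2) = 1.309 × sin 45° = 1.309 × 0.7071 = 0.9256.
D_min = 2·arcsin(0.9256) − 90° = 2 × 67.759° − 90° = 45.519°.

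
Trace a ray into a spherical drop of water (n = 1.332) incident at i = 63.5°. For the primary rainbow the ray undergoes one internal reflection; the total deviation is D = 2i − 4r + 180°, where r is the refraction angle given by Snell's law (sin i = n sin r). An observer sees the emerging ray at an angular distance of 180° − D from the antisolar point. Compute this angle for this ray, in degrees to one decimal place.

sin r = sin 63.5° / 1.332 = 0.8949/1.332 = 0.6719; r = 42.21°.
D = 2·63.5° − 4·42.21° + 180° = 127.00° − 168.85° + 180° = 138.15°.
Angle from antisolar point = 180° − D = 41.85°.

41.8°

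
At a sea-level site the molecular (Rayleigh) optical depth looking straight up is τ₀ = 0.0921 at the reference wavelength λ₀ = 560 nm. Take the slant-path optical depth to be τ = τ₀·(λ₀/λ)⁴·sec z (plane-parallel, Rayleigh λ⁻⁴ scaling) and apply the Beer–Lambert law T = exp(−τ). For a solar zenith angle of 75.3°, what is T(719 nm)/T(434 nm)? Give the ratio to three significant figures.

Airmass: sec 75.3° = 3.9408.
τ(719 nm) = 0.0921 × (560/719)⁴ × 3.9408 = 0.0921 × 0.3680 × 3.9408 = 0.1336.
τ(434 nm) = 0.0921 × (560/434)⁴ × 3.9408 = 0.0921 × 2.7720 × 3.9408 = 1.0061.
T(719)/T(434) = exp(τ_B − τ_A) = exp(0.8725) = 2.3929.

2.39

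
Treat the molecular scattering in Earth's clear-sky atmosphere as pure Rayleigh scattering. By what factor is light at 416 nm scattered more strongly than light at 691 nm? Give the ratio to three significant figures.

Rayleigh scattering ∝ λ⁻⁴, so the ratio of coefficients is the inverse fourth power of the wavelength ratio.
σ(416)/σ(691) = (691/416)⁴ = (1.6611)⁴ = 7.613.

7.61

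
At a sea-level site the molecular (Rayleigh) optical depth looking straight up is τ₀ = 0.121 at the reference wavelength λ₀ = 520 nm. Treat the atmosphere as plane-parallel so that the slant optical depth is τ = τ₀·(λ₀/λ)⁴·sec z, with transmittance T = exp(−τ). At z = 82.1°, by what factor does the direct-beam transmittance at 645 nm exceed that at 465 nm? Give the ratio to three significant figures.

2.73

Airmass: sec 82.1° = 7.2757.
τ(645 nm) = 0.121 × (520/645)⁴ × 7.2757 = 0.121 × 0.4224 × 7.2757 = 0.3719.
τ(465 nm) = 0.121 × (520/465)⁴ × 7.2757 = 0.121 × 1.5639 × 7.2757 = 1.3768.
T(645)/T(465) = exp(τ_B − τ_A) = exp(1.0049) = 2.7315.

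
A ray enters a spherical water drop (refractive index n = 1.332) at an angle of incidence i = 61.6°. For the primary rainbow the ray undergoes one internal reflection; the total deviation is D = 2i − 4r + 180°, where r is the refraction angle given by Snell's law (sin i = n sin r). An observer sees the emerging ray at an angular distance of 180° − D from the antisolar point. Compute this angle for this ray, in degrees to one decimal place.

sin r = sin 61.6° / 1.332 = 0.8796/1.332 = 0.6604; r = 41.33°.
D = 2·61.6° − 4·41.33° + 180° = 123.20° − 165.32° + 180° = 137.88°.
Angle from antisolar point = 180° − D = 42.12°.

42.1°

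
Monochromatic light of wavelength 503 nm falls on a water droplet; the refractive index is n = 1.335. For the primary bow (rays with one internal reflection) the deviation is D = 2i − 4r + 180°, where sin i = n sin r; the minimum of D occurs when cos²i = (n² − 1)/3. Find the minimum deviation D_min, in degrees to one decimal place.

138.2°

cos²i = (1.78222 − 1)/3 = 0.26074; i = arccos(0.51063) = 59.294°.
sin r = sin 59.294°/1.335 = 0.64405; r = 40.094°.
D_min = 2·59.294° − 4·40.094° + 180° = 138.212°.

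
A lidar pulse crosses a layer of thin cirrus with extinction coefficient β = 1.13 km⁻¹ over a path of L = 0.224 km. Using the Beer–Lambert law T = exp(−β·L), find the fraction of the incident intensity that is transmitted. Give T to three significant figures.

τ = β·L = 1.13 × 0.224 = 0.2531.
T = exp(−0.2531) = 0.7764.

0.776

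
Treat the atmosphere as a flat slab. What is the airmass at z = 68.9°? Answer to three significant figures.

X = sec z = 1/cos 68.9° = 1/0.3600 = 2.7778.

2.78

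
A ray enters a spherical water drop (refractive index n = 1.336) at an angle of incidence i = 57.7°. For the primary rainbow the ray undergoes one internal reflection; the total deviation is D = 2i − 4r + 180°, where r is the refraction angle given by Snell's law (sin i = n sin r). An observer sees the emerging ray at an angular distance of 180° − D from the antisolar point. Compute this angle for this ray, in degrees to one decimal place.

sin r = sin 57.7° / 1.336 = 0.8453/1.336 = 0.6327; r = 39.25°.
D = 2·57.7° − 4·39.25° + 180° = 115.40° − 156.99° + 180° = 138.41°.
Angle from antisolar point = 180° − D = 41.59°.

41.6°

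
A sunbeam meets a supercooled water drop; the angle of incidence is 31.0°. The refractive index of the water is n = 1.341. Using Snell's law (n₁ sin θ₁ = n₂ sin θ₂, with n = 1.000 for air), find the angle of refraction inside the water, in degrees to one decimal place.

22.6°

Snell: sin θ_r = sin θ_i / n = sin 31.0° / 1.341 = 0.5150 / 1.341 = 0.3841.
θ_r = arcsin(0.3841) = 22.59°.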